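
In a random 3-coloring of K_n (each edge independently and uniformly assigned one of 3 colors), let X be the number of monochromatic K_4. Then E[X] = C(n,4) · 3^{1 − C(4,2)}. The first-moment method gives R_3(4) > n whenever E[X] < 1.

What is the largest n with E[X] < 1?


We need C(n, 4) · 3^{1 − 6} < 1, i.e. C(n, 4) < 3^{6 − 1} = 243.
Check values of n near the boundary:
  n = 5: C(5, 4) = 5; 5 < 243? YES
  n = 6: C(6, 4) = 15; 15 < 243? YES
  n = 7: C(7, 4) = 35; 35 < 243? YES
  n = 8: C(8, 4) = 70; 70 < 243? YES
  n = 9: C(9, 4) = 126; 126 < 243? YES
  n = 10: C(10, 4) = 210; 210 < 243? YES
  n = 11: C(11, 4) = 330; 330 < 243? NO
The largest n with C(n, 4) < 243 is n = 10 (where E[X] = 70/81 ≈ 0.864). Hence R_3(4) > 10, i.e. R_3(4) ≥ 11.

Largest n = 10; hence R_3(4) > 10.


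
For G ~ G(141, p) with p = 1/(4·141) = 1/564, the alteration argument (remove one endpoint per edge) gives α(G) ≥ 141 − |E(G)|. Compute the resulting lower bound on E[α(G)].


E[|E(G)|] = C(141, 2)·p = 9870 · (1/564) = 35/2.
E[α(G)] ≥ n − E[|E(G)|] = 141 − 35/2 = 247/2.
Numerically: ≈ 123.50000.
(This is only a lower bound; the true E[α(G)] may be larger.)

E[α(G)] ≥ 247/2 ≈ 123.50000.


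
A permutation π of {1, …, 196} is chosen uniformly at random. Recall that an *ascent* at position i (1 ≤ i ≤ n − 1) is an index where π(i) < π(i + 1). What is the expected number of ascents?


Write X = Σ X_I over i = 1, …, 195, with X_I the indicator of one ascent.
There are 195 indicators.
For each fixed i, the pair (π(i), π(i+1)) is a uniformly random ordered pair of distinct values from {1, …, 196}; by symmetry P[π(i) < π(i+1)] = 1/2.
By linearity: E[X] = 195 · (1/2) = (196 − 1) · (1/2) = 195/2 ≈ 97.500.

E[X] = 195/2 = 97.500.


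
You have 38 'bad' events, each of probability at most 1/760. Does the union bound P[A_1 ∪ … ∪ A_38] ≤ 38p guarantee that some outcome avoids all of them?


Union bound: P[∪_{i=1}^{38} A_i] ≤ Σ_i P[A_i] ≤ 38·p = 38·(1/760) = 1/20.
Numerically: 1/20 ≈ 0.050000.
Is 1/20 < 1? YES.
Since P[∪ A_i] ≤ 1/20 < 1, the complement has P[∩ A_i^c] ≥ 1 − 1/20 = 19/20 > 0, so some outcome avoids every A_i.

38·p = 1/20 ≈ 0.050000; existence CERTIFIED by the union bound.


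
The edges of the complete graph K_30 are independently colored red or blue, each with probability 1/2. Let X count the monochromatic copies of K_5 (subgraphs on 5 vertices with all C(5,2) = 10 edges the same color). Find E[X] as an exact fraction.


Let X = Σ_S X_S over the C(30, 5) = 142506 subsets S of size 5, where X_S = 1 if the K_5 on S is monochromatic.
For a fixed S, the K_5 on S has C(5, 2) = 10 edges. P[all 10 edges red] = (1/2)^10, and likewise for blue, so P[monochromatic] = 2·(1/2)^10 = 2^{1 − 10} = 1/512.
Summing: E[X] = C(30, 5) · 2^{1 − 10} = 142506 · 1/512 = 71253/256.
Numerically: E[X] ≈ 278.33203.

E[X] = C(30,5)·2^(1−C(5,2)) = 71253/256 ≈ 278.33203.


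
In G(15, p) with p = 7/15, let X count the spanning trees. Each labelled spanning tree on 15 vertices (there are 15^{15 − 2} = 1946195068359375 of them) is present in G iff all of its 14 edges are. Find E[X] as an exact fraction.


K_15 has 15^{15 − 2} = 1946195068359375 labelled spanning trees.
For each such spanning tree H, let X_H = 1 if all 14 edges of H are present in G. Then P[X_H = 1] = p^{14} = (7/15)^{14} = 678223072849/29192926025390625.
By linearity of expectation: E[X] = Σ_H E[X_H] = 1946195068359375 · p^{14} = 1946195068359375 · 678223072849/29192926025390625 = 678223072849/15.
Numerically: E[X] ≈ 4.52e+10.

E[X] = 1946195068359375 · (7/15)^{14} = 678223072849/15 ≈ 4.52e+10.


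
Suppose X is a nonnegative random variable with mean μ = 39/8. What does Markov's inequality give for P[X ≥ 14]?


μ = E[X] = 39/8, a = 14.
Markov: P[X ≥ 14] ≤ μ/a = (39/8)/14 = 39/112.
Numerically: ≈ 0.3482.
(Since a = 14 > μ = 4.8750, the bound 39/112 is < 1 and informative.)

P[X ≥ 14] ≤ 39/112 ≈ 0.3482.


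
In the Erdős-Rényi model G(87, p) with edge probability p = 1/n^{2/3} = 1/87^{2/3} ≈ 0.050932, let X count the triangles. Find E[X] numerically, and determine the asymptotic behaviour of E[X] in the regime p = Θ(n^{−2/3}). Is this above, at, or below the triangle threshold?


Number of potential triangles: C(87, 3) = 105995.
Each occurs with probability p³ ≈ (0.050932)³ ≈ 1.3211785e-04.
By linearity: E[X] = C(87, 3)·p³ ≈ 105995 · 1.3211785e-04 ≈ 14.00383.
Since α = 2/3 < 1, p = c/n^{2/3} ≫ 1/n is above the triangle threshold p ~ 1/n. Asymptotically E[X] ~ (c³/6)·n^{3(1−α)} = (1³/6)·n^{1} → ∞; triangles are abundant w.h.p.

E[X] ≈ 14.00383; in regime p = Θ(1/n^{2/3}) E[X] diverges (above the triangle threshold p ~ 1/n).


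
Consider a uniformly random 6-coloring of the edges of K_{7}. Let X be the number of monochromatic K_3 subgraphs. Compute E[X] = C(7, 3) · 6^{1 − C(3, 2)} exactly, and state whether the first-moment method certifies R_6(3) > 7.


E[X] = C(7, 3) · 6^{1 − 3} = 35 · 6^{−2} = 35/36.
As a reduced fraction: E[X] = 35/36 ≈ 0.9722222.
Is E[X] < 1? YES.
Since E[X] < 1, there exists a 6-coloring of K_{7} with no monochromatic K_3; hence R_6(3) > 7.

E[X] = 35/36 ≈ 0.9722222; E[X] < 1, so R_6(3) > 7.


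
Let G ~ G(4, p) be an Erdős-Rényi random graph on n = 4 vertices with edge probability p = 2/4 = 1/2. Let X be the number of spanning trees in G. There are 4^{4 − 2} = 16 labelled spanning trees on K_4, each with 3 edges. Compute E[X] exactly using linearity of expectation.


K_4 has 4^{4 − 2} = 16 labelled spanning trees.
For each such spanning tree H, let X_H = 1 if all 3 edges of H are present in G. Then P[X_H = 1] = p^{3} = (1/2)^{3} = 1/8.
By linearity: E[X] = Σ_H E[X_H] = 16 · p^{3} = 16 · 1/8 = 2.
Numerically: E[X] ≈ 2.

E[X] = 16 · (1/2)^{3} = 2 ≈ 2.


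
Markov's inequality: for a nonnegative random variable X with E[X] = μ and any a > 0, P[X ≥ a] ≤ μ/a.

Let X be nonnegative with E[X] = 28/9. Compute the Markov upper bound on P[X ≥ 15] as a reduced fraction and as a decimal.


μ = E[X] = 28/9, a = 15.
Markov: P[X ≥ 15] ≤ μ/a = (28/9)/15 = 28/135.
Numerically: ≈ 0.207407.
(Since a = 15 > μ = 3.111111, the bound 28/135 is < 1 and informative.)

P[X ≥ 15] ≤ 28/135 ≈ 0.207407.


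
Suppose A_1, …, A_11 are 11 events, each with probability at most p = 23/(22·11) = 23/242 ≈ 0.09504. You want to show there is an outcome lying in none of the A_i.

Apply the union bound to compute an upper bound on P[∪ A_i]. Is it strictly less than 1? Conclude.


Union bound: P[∪_{i=1}^{11} A_i] ≤ Σ_i P[A_i] ≤ 11·p = 11·(23/242) = 23/22.
Numerically: 23/22 ≈ 1.04545.
Is 23/22 < 1? NO.
Since the bound 23/22 is ≥ 1, the union bound is uninformative here; it does NOT by itself certify existence.

11·p = 23/22 ≈ 1.04545; existence NOT certified by the union bound.


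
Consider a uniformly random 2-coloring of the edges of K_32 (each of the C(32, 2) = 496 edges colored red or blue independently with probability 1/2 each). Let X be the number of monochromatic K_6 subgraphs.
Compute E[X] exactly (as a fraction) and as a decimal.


Let X = Σ_S X_S over the C(32, 6) = 906192 subsets S of size 6, where X_S = 1 if the K_6 on S is monochromatic.
For a fixed S, the K_6 on S has C(6, 2) = 15 edges. P[all 15 edges red] = (1/2)^15, and likewise for blue, so P[monochromatic] = 2·(1/2)^15 = 2^{1 − 15} = 1/16384.
By linearity: E[X] = C(32, 6) · 2^{1 − 15} = 906192 · 1/16384 = 56637/1024.
Numerically: E[X] ≈ 55.30957.

E[X] = C(32,6)·2^(1−C(6,2)) = 56637/1024 ≈ 55.30957.


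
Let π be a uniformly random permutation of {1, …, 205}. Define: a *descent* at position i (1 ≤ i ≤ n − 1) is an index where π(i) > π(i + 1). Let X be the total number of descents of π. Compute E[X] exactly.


Write X = Σ X_I over i = 1, …, 204, with X_I the indicator of one descent.
There are 204 indicators.
For each fixed i, the pair (π(i), π(i+1)) is a uniformly random ordered pair of distinct values from {1, …, 205}; by symmetry P[π(i) > π(i+1)] = 1/2.
By linearity: E[X] = 204 · (1/2) = (205 − 1) · (1/2) = 102 ≈ 102.000000.

E[X] = 102 = 102.000000.


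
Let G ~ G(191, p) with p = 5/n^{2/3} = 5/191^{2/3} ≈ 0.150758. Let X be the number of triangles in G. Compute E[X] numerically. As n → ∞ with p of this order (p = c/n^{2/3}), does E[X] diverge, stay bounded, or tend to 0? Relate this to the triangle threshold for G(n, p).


Number of potential triangles: C(191, 3) = 1143135.
Each occurs with probability p³ ≈ (0.150758)³ ≈ 3.42644116e-03.
By linearity: E[X] = C(191, 3)·p³ ≈ 1143135 · 3.42644116e-03 ≈ 3916.884817.
Since α = 2/3 < 1, p = c/n^{2/3} ≫ 1/n is above the triangle threshold p ~ 1/n. Asymptotically E[X] ~ (c³/6)·n^{3(1−α)} = (5³/6)·n^{1} → ∞; triangles are abundant w.h.p.

E[X] ≈ 3916.884817; in regime p = Θ(1/n^{2/3}) E[X] diverges (above the triangle threshold p ~ 1/n).


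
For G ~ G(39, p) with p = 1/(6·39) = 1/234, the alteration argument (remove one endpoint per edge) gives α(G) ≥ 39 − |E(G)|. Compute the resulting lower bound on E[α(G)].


E[|E(G)|] = C(39, 2)·p = 741 · (1/234) = 19/6.
E[α(G)] ≥ n − E[|E(G)|] = 39 − 19/6 = 215/6.
Numerically: ≈ 35.83333.
(This is only a lower bound; the true E[α(G)] may be larger.)

E[α(G)] ≥ 215/6 ≈ 35.83333.


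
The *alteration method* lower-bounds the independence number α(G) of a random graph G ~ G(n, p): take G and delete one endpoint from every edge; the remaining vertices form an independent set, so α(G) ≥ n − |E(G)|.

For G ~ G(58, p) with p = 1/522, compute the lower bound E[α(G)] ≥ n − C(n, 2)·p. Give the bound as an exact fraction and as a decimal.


E[|E(G)|] = C(58, 2)·p = 1653 · (1/522) = 19/6.
E[α(G)] ≥ n − E[|E(G)|] = 58 − 19/6 = 329/6.
Numerically: ≈ 54.83333.
(This is only a lower bound; the true E[α(G)] may be larger.)

E[α(G)] ≥ 329/6 ≈ 54.83333.


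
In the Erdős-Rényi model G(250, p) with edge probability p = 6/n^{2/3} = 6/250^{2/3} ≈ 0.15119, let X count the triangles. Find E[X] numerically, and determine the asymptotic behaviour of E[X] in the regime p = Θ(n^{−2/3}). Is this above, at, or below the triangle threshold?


Number of potential triangles: C(250, 3) = 2573000.
Each occurs with probability p³ ≈ (0.15119)³ ≈ 3.4560000e-03.
By linearity: E[X] = C(250, 3)·p³ ≈ 2573000 · 3.4560000e-03 ≈ 8892.28800.
Since α = 2/3 < 1, p = c/n^{2/3} ≫ 1/n is above the triangle threshold p ~ 1/n. Asymptotically E[X] ~ (c³/6)·n^{3(1−α)} = (6³/6)·n^{1} → ∞; triangles are abundant w.h.p.

E[X] ≈ 8892.28800; in regime p = Θ(1/n^{2/3}) E[X] diverges (above the triangle threshold p ~ 1/n).


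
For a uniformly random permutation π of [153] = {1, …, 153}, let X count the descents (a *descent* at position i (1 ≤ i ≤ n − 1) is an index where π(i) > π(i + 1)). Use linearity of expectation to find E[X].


Write X = Σ X_I over i = 1, …, 152, with X_I the indicator of one descent.
There are 152 indicators.
For each fixed i, the pair (π(i), π(i+1)) is a uniformly random ordered pair of distinct values from {1, …, 153}; by symmetry P[π(i) > π(i+1)] = 1/2.
By linearity: E[X] = 152 · (1/2) = (153 − 1) · (1/2) = 76 ≈ 76.00000.

E[X] = 76 = 76.00000.


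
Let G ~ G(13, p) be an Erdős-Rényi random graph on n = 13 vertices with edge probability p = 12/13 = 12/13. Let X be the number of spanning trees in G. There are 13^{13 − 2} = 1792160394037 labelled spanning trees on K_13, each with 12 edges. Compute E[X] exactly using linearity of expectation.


K_13 has 13^{13 − 2} = 1792160394037 labelled spanning trees.
For each such spanning tree H, let X_H = 1 if all 12 edges of H are present in G. Then P[X_H = 1] = p^{12} = (12/13)^{12} = 8916100448256/23298085122481.
By linearity of expectation: E[X] = Σ_H E[X_H] = 1792160394037 · p^{12} = 1792160394037 · 8916100448256/23298085122481 = 8916100448256/13.
Numerically: E[X] ≈ 6.8585e+11.

E[X] = 1792160394037 · (12/13)^{12} = 8916100448256/13 ≈ 6.8585e+11.


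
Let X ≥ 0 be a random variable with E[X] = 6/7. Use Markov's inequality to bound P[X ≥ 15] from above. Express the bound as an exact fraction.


μ = E[X] = 6/7, a = 15.
Markov: P[X ≥ 15] ≤ μ/a = (6/7)/15 = 2/35.
Numerically: ≈ 0.057.
(Since a = 15 > μ = 0.857, the bound 2/35 is < 1 and informative.)

P[X ≥ 15] ≤ 2/35 ≈ 0.057.


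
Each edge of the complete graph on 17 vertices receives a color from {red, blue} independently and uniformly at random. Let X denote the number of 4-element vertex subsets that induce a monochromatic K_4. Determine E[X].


Let X = Σ_S X_S over the C(17, 4) = 2380 subsets S of size 4, where X_S = 1 if the K_4 on S is monochromatic.
For a fixed S, the K_4 on S has C(4, 2) = 6 edges. P[all 6 edges red] = (1/2)^6, and likewise for blue, so P[monochromatic] = 2·(1/2)^6 = 2^{1 − 6} = 1/32.
By linearity: E[X] = C(17, 4) · 2^{1 − 6} = 2380 · 1/32 = 595/8.
Numerically: E[X] ≈ 74.3750.

E[X] = C(17,4)·2^(1−C(4,2)) = 595/8 ≈ 74.3750.


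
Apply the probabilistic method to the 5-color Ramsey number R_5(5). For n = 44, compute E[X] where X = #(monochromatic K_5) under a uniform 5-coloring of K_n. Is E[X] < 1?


E[X] = C(44, 5) · 5^{1 − 10} = 1086008 · 5^{−9} = 1086008/1953125.
As a reduced fraction: E[X] = 1086008/1953125 ≈ 0.556036.
Is E[X] < 1? YES.
Since E[X] < 1, there exists a 5-coloring of K_{44} with no monochromatic K_5; hence R_5(5) > 44.

E[X] = 1086008/1953125 ≈ 0.556036; E[X] < 1, so R_5(5) > 44.


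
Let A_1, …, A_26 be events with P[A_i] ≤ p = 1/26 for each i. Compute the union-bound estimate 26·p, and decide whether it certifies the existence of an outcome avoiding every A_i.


Union bound: P[∪_{i=1}^{26} A_i] ≤ Σ_i P[A_i] ≤ 26·p = 26·(1/26) = 1.
Numerically: 1 ≈ 1.0000000.
Is 1 < 1? NO.
Since the bound 1 is ≥ 1, the union bound is uninformative here; it does NOT by itself certify existence.

26·p = 1 ≈ 1.0000000; existence NOT certified by the union bound.


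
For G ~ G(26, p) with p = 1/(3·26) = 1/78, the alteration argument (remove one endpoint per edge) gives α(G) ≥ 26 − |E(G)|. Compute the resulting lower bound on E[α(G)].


E[|E(G)|] = C(26, 2)·p = 325 · (1/78) = 25/6.
E[α(G)] ≥ n − E[|E(G)|] = 26 − 25/6 = 131/6.
Numerically: ≈ 21.833.
(This is only a lower bound; the true E[α(G)] may be larger.)

E[α(G)] ≥ 131/6 ≈ 21.833.


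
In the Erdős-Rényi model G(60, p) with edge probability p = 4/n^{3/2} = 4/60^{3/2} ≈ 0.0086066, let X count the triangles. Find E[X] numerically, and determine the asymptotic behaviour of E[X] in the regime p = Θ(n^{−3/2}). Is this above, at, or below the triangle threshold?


Number of potential triangles: C(60, 3) = 34220.
Each occurs with probability p³ ≈ (0.0086066)³ ≈ 6.3752812e-07.
By linearity: E[X] = C(60, 3)·p³ ≈ 34220 · 6.3752812e-07 ≈ 0.02182.
Since α = 3/2 > 1, p = c/n^{3/2} = o(1/n) is below the triangle threshold p ~ 1/n. Asymptotically E[X] ~ (c³/6)·n^{3(1−α)} = (4³/6)·n^{-1.5} → 0, so by Markov's inequality G has no triangles w.h.p.

E[X] ≈ 0.02182; in regime p = Θ(1/n^{3/2}) E[X] tends to 0 (below the triangle threshold p ~ 1/n).


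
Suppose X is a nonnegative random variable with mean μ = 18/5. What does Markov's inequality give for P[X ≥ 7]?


μ = E[X] = 18/5, a = 7.
Markov: P[X ≥ 7] ≤ μ/a = (18/5)/7 = 18/35.
Numerically: ≈ 0.51429.
(Since a = 7 > μ = 3.60000, the bound 18/35 is < 1 and informative.)

P[X ≥ 7] ≤ 18/35 ≈ 0.51429.


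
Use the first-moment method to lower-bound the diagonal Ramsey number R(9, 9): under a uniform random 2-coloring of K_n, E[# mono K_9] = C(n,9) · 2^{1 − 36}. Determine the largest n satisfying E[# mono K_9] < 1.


We need C(n, 9) · 2^{1 − 36} < 1, i.e. C(n, 9) < 2^{36 − 1} = 34359738368.
Check values of n near the boundary:
  n = 61: C(61, 9) = 17341763505; 17341763505 < 34359738368? YES
  n = 62: C(62, 9) = 20286591270; 20286591270 < 34359738368? YES
  n = 63: C(63, 9) = 23667689815; 23667689815 < 34359738368? YES
  n = 64: C(64, 9) = 27540584512; 27540584512 < 34359738368? YES
  n = 65: C(65, 9) = 31966749880; 31966749880 < 34359738368? YES
  n = 66: C(66, 9) = 37014131440; 37014131440 < 34359738368? NO
The largest n with C(n, 9) < 34359738368 is n = 65 (where E[X] = 3995843735/4294967296 ≈ 0.930). Hence R(9, 9) > 65, i.e. R(9, 9) ≥ 66.

Largest n = 65; hence R(9, 9) > 65.


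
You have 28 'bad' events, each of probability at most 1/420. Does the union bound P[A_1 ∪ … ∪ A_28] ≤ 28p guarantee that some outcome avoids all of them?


Union bound: P[∪_{i=1}^{28} A_i] ≤ Σ_i P[A_i] ≤ 28·p = 28·(1/420) = 1/15.
Numerically: 1/15 ≈ 0.067.
Is 1/15 < 1? YES.
Since P[∪ A_i] ≤ 1/15 < 1, the complement has P[∩ A_i^c] ≥ 1 − 1/15 = 14/15 > 0, so some outcome avoids every A_i.

28·p = 1/15 ≈ 0.067; existence CERTIFIED by the union bound.


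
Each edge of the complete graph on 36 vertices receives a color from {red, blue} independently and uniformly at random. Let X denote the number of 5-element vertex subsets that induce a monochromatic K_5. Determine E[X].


Let X = Σ_S X_S over the C(36, 5) = 376992 subsets S of size 5, where X_S = 1 if the K_5 on S is monochromatic.
For a fixed S, the K_5 on S has C(5, 2) = 10 edges. P[all 10 edges red] = (1/2)^10, and likewise for blue, so P[monochromatic] = 2·(1/2)^10 = 2^{1 − 10} = 1/512.
By linearity of expectation: E[X] = C(36, 5) · 2^{1 − 10} = 376992 · 1/512 = 11781/16.
Numerically: E[X] ≈ 736.31250.

E[X] = C(36,5)·2^(1−C(5,2)) = 11781/16 ≈ 736.31250.


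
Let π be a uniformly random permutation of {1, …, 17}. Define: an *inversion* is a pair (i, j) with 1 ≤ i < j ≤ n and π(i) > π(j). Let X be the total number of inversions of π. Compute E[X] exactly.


Write X = Σ X_I over the C(17, 2) = 136 pairs i < j, with X_I the indicator of one inversion.
There are 136 indicators.
For each fixed pair i < j, the values π(i) and π(j) are two distinct elements of {1, …, 17} in uniformly random order; by symmetry P[π(i) > π(j)] = 1/2.
By linearity: E[X] = 136 · (1/2) = C(17, 2) · (1/2) = 136/2 = 68 ≈ 68.000000.

E[X] = 68 = 68.000000.


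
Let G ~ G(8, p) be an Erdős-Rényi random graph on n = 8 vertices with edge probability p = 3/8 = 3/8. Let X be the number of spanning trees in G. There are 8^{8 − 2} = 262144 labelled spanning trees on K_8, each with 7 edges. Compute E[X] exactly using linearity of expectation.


K_8 has 8^{8 − 2} = 262144 labelled spanning trees.
For each such spanning tree H, let X_H = 1 if all 7 edges of H are present in G. Then P[X_H = 1] = p^{7} = (3/8)^{7} = 2187/2097152.
Summing the indicators: E[X] = Σ_H E[X_H] = 262144 · p^{7} = 262144 · 2187/2097152 = 2187/8.
Numerically: E[X] ≈ 273.

E[X] = 262144 · (3/8)^{7} = 2187/8 ≈ 273.


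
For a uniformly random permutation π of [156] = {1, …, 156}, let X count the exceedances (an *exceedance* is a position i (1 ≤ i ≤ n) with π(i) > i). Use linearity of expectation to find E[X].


Write X = Σ_{i=1}^{156} X_i, where X_i = 1_{π(i) > i}.
For each fixed i, π(i) is uniform over {1, …, 156} (marginal of a uniform permutation), so P[π(i) > i] = (n − i)/n. Summing: Σ_{i=1}^{156} (n − i)/n = (0 + 1 + … + 155)/156 = 156(156 − 1)/(2·156) = (156 − 1)/2.
Hence E[X] = Σ_{i=1}^{156} (156 − i)/156 = 155/2 ≈ 77.5000.

E[X] = 155/2 = 77.5000.


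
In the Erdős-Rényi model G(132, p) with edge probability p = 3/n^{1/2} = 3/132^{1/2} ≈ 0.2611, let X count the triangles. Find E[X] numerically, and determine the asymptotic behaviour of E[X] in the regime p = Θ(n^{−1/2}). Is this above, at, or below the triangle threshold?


Number of potential triangles: C(132, 3) = 374660.
Each occurs with probability p³ ≈ (0.2611)³ ≈ 1.780340e-02.
By linearity: E[X] = C(132, 3)·p³ ≈ 374660 · 1.780340e-02 ≈ 6670.2206.
Since α = 1/2 < 1, p = c/n^{1/2} ≫ 1/n is above the triangle threshold p ~ 1/n. Asymptotically E[X] ~ (c³/6)·n^{3(1−α)} = (3³/6)·n^{1.5} → ∞; triangles are abundant w.h.p.

E[X] ≈ 6670.2206; in regime p = Θ(1/n^{1/2}) E[X] diverges (above the triangle threshold p ~ 1/n).


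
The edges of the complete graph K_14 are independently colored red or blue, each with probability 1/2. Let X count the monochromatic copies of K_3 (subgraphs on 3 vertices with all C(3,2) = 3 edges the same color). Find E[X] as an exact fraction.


Let X = Σ_S X_S over the C(14, 3) = 364 subsets S of size 3, where X_S = 1 if the K_3 on S is monochromatic.
For a fixed S, the K_3 on S has C(3, 2) = 3 edges. P[all 3 edges red] = (1/2)^3, and likewise for blue, so P[monochromatic] = 2·(1/2)^3 = 2^{1 − 3} = 1/4.
By linearity: E[X] = C(14, 3) · 2^{1 − 3} = 364 · 1/4 = 91.
Numerically: E[X] ≈ 91.000000.

E[X] = C(14,3)·2^(1−C(3,2)) = 91 ≈ 91.000000.


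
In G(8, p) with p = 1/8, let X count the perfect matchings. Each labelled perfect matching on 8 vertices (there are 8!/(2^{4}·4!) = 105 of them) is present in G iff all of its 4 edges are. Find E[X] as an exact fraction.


K_8 has 8!/(2^{4}·4!) = 105 labelled perfect matchings.
For each such perfect matching H, let X_H = 1 if all 4 edges of H are present in G. Then P[X_H = 1] = p^{4} = (1/8)^{4} = 1/4096.
By linearity of expectation: E[X] = Σ_H E[X_H] = 105 · p^{4} = 105 · 1/4096 = 105/4096.
Numerically: E[X] ≈ 0.0256348.

E[X] = 105 · (1/8)^{4} = 105/4096 ≈ 0.0256348.


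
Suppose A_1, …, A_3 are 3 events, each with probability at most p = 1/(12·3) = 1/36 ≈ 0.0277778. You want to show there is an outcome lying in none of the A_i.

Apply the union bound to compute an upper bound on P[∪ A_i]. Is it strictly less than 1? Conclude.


Union bound: P[∪_{i=1}^{3} A_i] ≤ Σ_i P[A_i] ≤ 3·p = 3·(1/36) = 1/12.
Numerically: 1/12 ≈ 0.0833333.
Is 1/12 < 1? YES.
Since P[∪ A_i] ≤ 1/12 < 1, the complement has P[∩ A_i^c] ≥ 1 − 1/12 = 11/12 > 0, so some outcome avoids every A_i.

3·p = 1/12 ≈ 0.0833333; existence CERTIFIED by the union bound.


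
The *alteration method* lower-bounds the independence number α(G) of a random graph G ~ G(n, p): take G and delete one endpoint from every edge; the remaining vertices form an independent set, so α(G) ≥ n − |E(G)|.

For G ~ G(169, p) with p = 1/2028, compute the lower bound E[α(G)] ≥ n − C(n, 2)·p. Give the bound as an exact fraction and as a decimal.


E[|E(G)|] = C(169, 2)·p = 14196 · (1/2028) = 7.
E[α(G)] ≥ n − E[|E(G)|] = 169 − 7 = 162.
Numerically: ≈ 162.000000.
(This is only a lower bound; the true E[α(G)] may be larger.)

E[α(G)] ≥ 162 ≈ 162.000000.


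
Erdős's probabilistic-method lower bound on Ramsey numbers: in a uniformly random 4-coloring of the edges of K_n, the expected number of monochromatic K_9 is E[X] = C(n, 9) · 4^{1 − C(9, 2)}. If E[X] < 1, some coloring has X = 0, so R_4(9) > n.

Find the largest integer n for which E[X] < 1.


We need C(n, 9) · 4^{1 − 36} < 1, i.e. C(n, 9) < 4^{36 − 1} = 1180591620717411303424.
Check values of n near the boundary:
  n = 911: C(911, 9) = 1144686900492291197405; 1144686900492291197405 < 1180591620717411303424? YES
  n = 912: C(912, 9) = 1156095740032081475120; 1156095740032081475120 < 1180591620717411303424? YES
  n = 913: C(913, 9) = 1167605542753639808390; 1167605542753639808390 < 1180591620717411303424? YES
  n = 914: C(914, 9) = 1179217089587653905932; 1179217089587653905932 < 1180591620717411303424? YES
  n = 915: C(915, 9) = 1190931166636537885130; 1190931166636537885130 < 1180591620717411303424? NO
  n = 916: C(916, 9) = 1202748565202942340440; 1202748565202942340440 < 1180591620717411303424? NO
The largest n with C(n, 9) < 1180591620717411303424 is n = 914 (where E[X] = 294804272396913476483/295147905179352825856 ≈ 0.999). Hence R_4(9) > 914, i.e. R_4(9) ≥ 915.

Largest n = 914; hence R_4(9) > 914.


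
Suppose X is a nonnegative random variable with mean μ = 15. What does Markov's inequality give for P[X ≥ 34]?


μ = E[X] = 15, a = 34.
Markov: P[X ≥ 34] ≤ μ/a = (15)/34 = 15/34.
Numerically: ≈ 0.441.
(Since a = 34 > μ = 15.000, the bound 15/34 is < 1 and informative.)

P[X ≥ 34] ≤ 15/34 ≈ 0.441.


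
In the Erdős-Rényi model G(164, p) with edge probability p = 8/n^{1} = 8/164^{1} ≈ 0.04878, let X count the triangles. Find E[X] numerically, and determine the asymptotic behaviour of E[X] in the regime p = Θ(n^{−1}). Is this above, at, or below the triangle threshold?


Number of potential triangles: C(164, 3) = 721764.
Each occurs with probability p³ ≈ (0.04878)³ ≈ 1.160749e-04.
By linearity: E[X] = C(164, 3)·p³ ≈ 721764 · 1.160749e-04 ≈ 83.7787.
Here α = 1, so p = 8/n is exactly at the triangle threshold p ~ 1/n. Asymptotically E[X] → c³/6 = 8³/6 = 256/3 ≈ 85.3333, a bounded constant. In this regime the triangle count is asymptotically Poisson(c³/6).

E[X] ≈ 83.7787; in regime p = Θ(1/n^{1}) E[X] stays bounded (at the triangle threshold p ~ 1/n).


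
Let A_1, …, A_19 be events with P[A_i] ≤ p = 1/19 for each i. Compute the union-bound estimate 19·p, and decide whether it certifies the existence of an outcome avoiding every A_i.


Union bound: P[∪_{i=1}^{19} A_i] ≤ Σ_i P[A_i] ≤ 19·p = 19·(1/19) = 1.
Numerically: 1 ≈ 1.0000.
Is 1 < 1? NO.
Since the bound 1 is ≥ 1, the union bound is uninformative here; it does NOT by itself certify existence.

19·p = 1 ≈ 1.0000; existence NOT certified by the union bound.


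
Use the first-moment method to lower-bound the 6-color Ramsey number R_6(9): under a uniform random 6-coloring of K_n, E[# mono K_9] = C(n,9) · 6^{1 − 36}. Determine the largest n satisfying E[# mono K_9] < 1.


We need C(n, 9) · 6^{1 − 36} < 1, i.e. C(n, 9) < 6^{36 − 1} = 1719070799748422591028658176.
Check values of n near the boundary:
  n = 4402: C(4402, 9) = 1696419745356657449393393700; 1696419745356657449393393700 < 1719070799748422591028658176? YES
  n = 4403: C(4403, 9) = 1699894433046281918452233150; 1699894433046281918452233150 < 1719070799748422591028658176? YES
  n = 4404: C(4404, 9) = 1703375445537161676647015880; 1703375445537161676647015880 < 1719070799748422591028658176? YES
  n = 4405: C(4405, 9) = 1706862792900636302463627150; 1706862792900636302463627150 < 1719070799748422591028658176? YES
  n = 4406: C(4406, 9) = 1710356485221788389505285700; 1710356485221788389505285700 < 1719070799748422591028658176? YES
  n = 4407: C(4407, 9) = 1713856532599459170657070050; 1713856532599459170657070050 < 1719070799748422591028658176? YES
  n = 4408: C(4408, 9) = 1717362945146264156457459600; 1717362945146264156457459600 < 1719070799748422591028658176? YES
  n = 4409: C(4409, 9) = 1720875732988608787686577131; 1720875732988608787686577131 < 1719070799748422591028658176? NO
  n = 4410: C(4410, 9) = 1724394906266704102180823710; 1724394906266704102180823710 < 1719070799748422591028658176? NO
The largest n with C(n, 9) < 1719070799748422591028658176 is n = 4408 (where E[X] = 35778394690547169926197075/35813974994758803979763712 ≈ 0.99901). Hence R_6(9) > 4408, i.e. R_6(9) ≥ 4409.

Largest n = 4408; hence R_6(9) > 4408.


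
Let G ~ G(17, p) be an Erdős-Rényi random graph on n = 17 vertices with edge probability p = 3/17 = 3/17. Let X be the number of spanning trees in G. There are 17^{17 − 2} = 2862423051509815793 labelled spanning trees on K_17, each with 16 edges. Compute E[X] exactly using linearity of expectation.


K_17 has 17^{17 − 2} = 2862423051509815793 labelled spanning trees.
For each such spanning tree H, let X_H = 1 if all 16 edges of H are present in G. Then P[X_H = 1] = p^{16} = (3/17)^{16} = 43046721/48661191875666868481.
Summing the indicators: E[X] = Σ_H E[X_H] = 2862423051509815793 · p^{16} = 2862423051509815793 · 43046721/48661191875666868481 = 43046721/17.
Numerically: E[X] ≈ 2.5322e+06.

E[X] = 2862423051509815793 · (3/17)^{16} = 43046721/17 ≈ 2.5322e+06.


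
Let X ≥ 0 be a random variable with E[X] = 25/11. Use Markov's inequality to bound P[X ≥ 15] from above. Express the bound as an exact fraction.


μ = E[X] = 25/11, a = 15.
Markov: P[X ≥ 15] ≤ μ/a = (25/11)/15 = 5/33.
Numerically: ≈ 0.151515.
(Since a = 15 > μ = 2.272727, the bound 5/33 is < 1 and informative.)

P[X ≥ 15] ≤ 5/33 ≈ 0.151515.


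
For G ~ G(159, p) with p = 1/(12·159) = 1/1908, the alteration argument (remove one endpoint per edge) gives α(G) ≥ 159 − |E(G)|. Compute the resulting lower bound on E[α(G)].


E[|E(G)|] = C(159, 2)·p = 12561 · (1/1908) = 79/12.
E[α(G)] ≥ n − E[|E(G)|] = 159 − 79/12 = 1829/12.
Numerically: ≈ 152.41667.
(This is only a lower bound; the true E[α(G)] may be larger.)

E[α(G)] ≥ 1829/12 ≈ 152.41667.


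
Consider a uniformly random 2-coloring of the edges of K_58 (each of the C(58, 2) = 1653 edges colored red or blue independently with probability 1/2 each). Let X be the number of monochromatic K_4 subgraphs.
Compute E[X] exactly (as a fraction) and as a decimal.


Let X = Σ_S X_S over the C(58, 4) = 424270 subsets S of size 4, where X_S = 1 if the K_4 on S is monochromatic.
For a fixed S, the K_4 on S has C(4, 2) = 6 edges. P[all 6 edges red] = (1/2)^6, and likewise for blue, so P[monochromatic] = 2·(1/2)^6 = 2^{1 − 6} = 1/32.
By linearity of expectation: E[X] = C(58, 4) · 2^{1 − 6} = 424270 · 1/32 = 212135/16.
Numerically: E[X] ≈ 13258.437500.

E[X] = C(58,4)·2^(1−C(4,2)) = 212135/16 ≈ 13258.437500.


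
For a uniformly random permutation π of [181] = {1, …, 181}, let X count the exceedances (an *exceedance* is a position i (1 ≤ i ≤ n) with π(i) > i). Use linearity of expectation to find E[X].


Write X = Σ_{i=1}^{181} X_i, where X_i = 1_{π(i) > i}.
For each fixed i, π(i) is uniform over {1, …, 181} (marginal of a uniform permutation), so P[π(i) > i] = (n − i)/n. Summing: Σ_{i=1}^{181} (n − i)/n = (0 + 1 + … + 180)/181 = 181(181 − 1)/(2·181) = (181 − 1)/2.
Hence E[X] = Σ_{i=1}^{181} (181 − i)/181 = 90 ≈ 90.000000.

E[X] = 90 = 90.000000.


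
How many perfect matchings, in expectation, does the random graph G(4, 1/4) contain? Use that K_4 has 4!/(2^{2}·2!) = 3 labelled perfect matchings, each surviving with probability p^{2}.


K_4 has 4!/(2^{2}·2!) = 3 labelled perfect matchings.
For each such perfect matching H, let X_H = 1 if all 2 edges of H are present in G. Then P[X_H = 1] = p^{2} = (1/4)^{2} = 1/16.
By linearity: E[X] = Σ_H E[X_H] = 3 · p^{2} = 3 · 1/16 = 3/16.
Numerically: E[X] ≈ 0.1875.

E[X] = 3 · (1/4)^{2} = 3/16 ≈ 0.1875.


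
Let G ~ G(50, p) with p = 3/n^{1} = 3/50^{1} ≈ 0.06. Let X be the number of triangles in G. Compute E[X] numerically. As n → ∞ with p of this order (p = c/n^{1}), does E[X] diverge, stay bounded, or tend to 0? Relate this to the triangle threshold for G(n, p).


Number of potential triangles: C(50, 3) = 19600.
Each occurs with probability p³ ≈ (0.06)³ ≈ 2.16000000e-04.
By linearity: E[X] = C(50, 3)·p³ ≈ 19600 · 2.16000000e-04 ≈ 4.233600.
Here α = 1, so p = 3/n is exactly at the triangle threshold p ~ 1/n. Asymptotically E[X] → c³/6 = 3³/6 = 9/2 ≈ 4.500000, a bounded constant. In this regime the triangle count is asymptotically Poisson(c³/6).

E[X] ≈ 4.233600; in regime p = Θ(1/n^{1}) E[X] stays bounded (at the triangle threshold p ~ 1/n).


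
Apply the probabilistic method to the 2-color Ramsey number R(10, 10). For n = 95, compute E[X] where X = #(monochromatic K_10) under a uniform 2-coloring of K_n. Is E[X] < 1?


E[X] = C(95, 10) · 2^{1 − 45} = 10104934117421 · 2^{−44} = 10104934117421/17592186044416.
As a reduced fraction: E[X] = 10104934117421/17592186044416 ≈ 0.57440.
Is E[X] < 1? YES.
Since E[X] < 1, there exists a 2-coloring of K_{95} with no monochromatic K_10; hence R(10, 10) > 95.

E[X] = 10104934117421/17592186044416 ≈ 0.57440; E[X] < 1, so R(10, 10) > 95.


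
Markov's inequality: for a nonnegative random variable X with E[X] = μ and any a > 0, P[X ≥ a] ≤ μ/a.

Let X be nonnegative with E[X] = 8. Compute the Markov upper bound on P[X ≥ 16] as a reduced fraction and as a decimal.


μ = E[X] = 8, a = 16.
Markov: P[X ≥ 16] ≤ μ/a = (8)/16 = 1/2.
Numerically: ≈ 0.500000.
(Since a = 16 > μ = 8.000000, the bound 1/2 is < 1 and informative.)

P[X ≥ 16] ≤ 1/2 ≈ 0.500000.


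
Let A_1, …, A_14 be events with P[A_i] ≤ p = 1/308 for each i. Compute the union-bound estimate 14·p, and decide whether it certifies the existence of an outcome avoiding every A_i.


Union bound: P[∪_{i=1}^{14} A_i] ≤ Σ_i P[A_i] ≤ 14·p = 14·(1/308) = 1/22.
Numerically: 1/22 ≈ 0.04545.
Is 1/22 < 1? YES.
Since P[∪ A_i] ≤ 1/22 < 1, the complement has P[∩ A_i^c] ≥ 1 − 1/22 = 21/22 > 0, so some outcome avoids every A_i.

14·p = 1/22 ≈ 0.04545; existence CERTIFIED by the union bound.


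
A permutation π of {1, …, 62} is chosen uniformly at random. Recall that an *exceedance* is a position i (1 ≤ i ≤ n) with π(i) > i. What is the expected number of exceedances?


Write X = Σ_{i=1}^{62} X_i, where X_i = 1_{π(i) > i}.
For each fixed i, π(i) is uniform over {1, …, 62} (marginal of a uniform permutation), so P[π(i) > i] = (n − i)/n. Summing: Σ_{i=1}^{62} (n − i)/n = (0 + 1 + … + 61)/62 = 62(62 − 1)/(2·62) = (62 − 1)/2.
Hence E[X] = Σ_{i=1}^{62} (62 − i)/62 = 61/2 ≈ 30.500.

E[X] = 61/2 = 30.500.


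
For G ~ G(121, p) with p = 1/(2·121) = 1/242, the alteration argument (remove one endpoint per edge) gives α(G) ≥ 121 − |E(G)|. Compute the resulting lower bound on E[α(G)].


E[|E(G)|] = C(121, 2)·p = 7260 · (1/242) = 30.
E[α(G)] ≥ n − E[|E(G)|] = 121 − 30 = 91.
Numerically: ≈ 91.00000.
(This is only a lower bound; the true E[α(G)] may be larger.)

E[α(G)] ≥ 91 ≈ 91.00000.


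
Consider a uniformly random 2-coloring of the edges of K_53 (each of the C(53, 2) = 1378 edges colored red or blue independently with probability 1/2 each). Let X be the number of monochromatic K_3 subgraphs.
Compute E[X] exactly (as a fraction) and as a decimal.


Let X = Σ_S X_S over the C(53, 3) = 23426 subsets S of size 3, where X_S = 1 if the K_3 on S is monochromatic.
For a fixed S, the K_3 on S has C(3, 2) = 3 edges. P[all 3 edges red] = (1/2)^3, and likewise for blue, so P[monochromatic] = 2·(1/2)^3 = 2^{1 − 3} = 1/4.
By linearity: E[X] = C(53, 3) · 2^{1 − 3} = 23426 · 1/4 = 11713/2.
Numerically: E[X] ≈ 5856.50000.

E[X] = C(53,3)·2^(1−C(3,2)) = 11713/2 ≈ 5856.50000.


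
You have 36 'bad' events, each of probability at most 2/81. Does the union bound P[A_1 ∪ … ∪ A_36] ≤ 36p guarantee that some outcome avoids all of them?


Union bound: P[∪_{i=1}^{36} A_i] ≤ Σ_i P[A_i] ≤ 36·p = 36·(2/81) = 8/9.
Numerically: 8/9 ≈ 0.889.
Is 8/9 < 1? YES.
Since P[∪ A_i] ≤ 8/9 < 1, the complement has P[∩ A_i^c] ≥ 1 − 8/9 = 1/9 > 0, so some outcome avoids every A_i.

36·p = 8/9 ≈ 0.889; existence CERTIFIED by the union bound.


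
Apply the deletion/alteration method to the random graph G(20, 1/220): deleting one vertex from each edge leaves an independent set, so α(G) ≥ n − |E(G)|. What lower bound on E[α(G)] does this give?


E[|E(G)|] = C(20, 2)·p = 190 · (1/220) = 19/22.
E[α(G)] ≥ n − E[|E(G)|] = 20 − 19/22 = 421/22.
Numerically: ≈ 19.1364.
(This is only a lower bound; the true E[α(G)] may be larger.)

E[α(G)] ≥ 421/22 ≈ 19.1364.


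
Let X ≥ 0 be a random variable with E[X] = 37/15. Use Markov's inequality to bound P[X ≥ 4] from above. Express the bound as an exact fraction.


μ = E[X] = 37/15, a = 4.
Markov: P[X ≥ 4] ≤ μ/a = (37/15)/4 = 37/60.
Numerically: ≈ 0.61667.
(Since a = 4 > μ = 2.46667, the bound 37/60 is < 1 and informative.)

P[X ≥ 4] ≤ 37/60 ≈ 0.61667.


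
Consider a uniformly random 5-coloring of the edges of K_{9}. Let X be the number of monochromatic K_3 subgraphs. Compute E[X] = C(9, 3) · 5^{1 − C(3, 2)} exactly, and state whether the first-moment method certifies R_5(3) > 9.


E[X] = C(9, 3) · 5^{1 − 3} = 84 · 5^{−2} = 84/25.
As a reduced fraction: E[X] = 84/25 ≈ 3.360000.
Is E[X] < 1? NO.
Since E[X] ≥ 1, the first-moment bound is inconclusive at n = 9; it does NOT by itself certify R_5(3) > 9.

E[X] = 84/25 ≈ 3.360000; E[X] ≥ 1; first-moment method inconclusive here.


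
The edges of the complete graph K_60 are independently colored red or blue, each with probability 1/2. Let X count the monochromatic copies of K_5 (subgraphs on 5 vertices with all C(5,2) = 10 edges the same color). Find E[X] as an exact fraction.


Let X = Σ_S X_S over the C(60, 5) = 5461512 subsets S of size 5, where X_S = 1 if the K_5 on S is monochromatic.
For a fixed S, the K_5 on S has C(5, 2) = 10 edges. P[all 10 edges red] = (1/2)^10, and likewise for blue, so P[monochromatic] = 2·(1/2)^10 = 2^{1 − 10} = 1/512.
By linearity: E[X] = C(60, 5) · 2^{1 − 10} = 5461512 · 1/512 = 682689/64.
Numerically: E[X] ≈ 10667.0156.

E[X] = C(60,5)·2^(1−C(5,2)) = 682689/64 ≈ 10667.0156.


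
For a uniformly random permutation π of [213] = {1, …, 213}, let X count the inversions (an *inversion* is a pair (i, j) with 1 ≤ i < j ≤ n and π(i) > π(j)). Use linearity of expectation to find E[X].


Write X = Σ X_I over the C(213, 2) = 22578 pairs i < j, with X_I the indicator of one inversion.
There are 22578 indicators.
For each fixed pair i < j, the values π(i) and π(j) are two distinct elements of {1, …, 213} in uniformly random order; by symmetry P[π(i) > π(j)] = 1/2.
By linearity: E[X] = 22578 · (1/2) = C(213, 2) · (1/2) = 22578/2 = 11289 ≈ 11289.000.

E[X] = 11289 = 11289.000.


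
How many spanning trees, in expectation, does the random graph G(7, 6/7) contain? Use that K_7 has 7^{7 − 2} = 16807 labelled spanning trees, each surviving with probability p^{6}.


K_7 has 7^{7 − 2} = 16807 labelled spanning trees.
For each such spanning tree H, let X_H = 1 if all 6 edges of H are present in G. Then P[X_H = 1] = p^{6} = (6/7)^{6} = 46656/117649.
Summing the indicators: E[X] = Σ_H E[X_H] = 16807 · p^{6} = 16807 · 46656/117649 = 46656/7.
Numerically: E[X] ≈ 6665.14.

E[X] = 16807 · (6/7)^{6} = 46656/7 ≈ 6665.14.


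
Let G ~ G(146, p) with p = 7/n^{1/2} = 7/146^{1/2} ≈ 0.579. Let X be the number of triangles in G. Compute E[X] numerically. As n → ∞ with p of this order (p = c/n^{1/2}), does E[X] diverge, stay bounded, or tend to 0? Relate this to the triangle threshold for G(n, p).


Number of potential triangles: C(146, 3) = 508080.
Each occurs with probability p³ ≈ (0.579)³ ≈ 1.94431e-01.
By linearity: E[X] = C(146, 3)·p³ ≈ 508080 · 1.94431e-01 ≈ 98786.349.
Since α = 1/2 < 1, p = c/n^{1/2} ≫ 1/n is above the triangle threshold p ~ 1/n. Asymptotically E[X] ~ (c³/6)·n^{3(1−α)} = (7³/6)·n^{1.5} → ∞; triangles are abundant w.h.p.

E[X] ≈ 98786.349; in regime p = Θ(1/n^{1/2}) E[X] diverges (above the triangle threshold p ~ 1/n).


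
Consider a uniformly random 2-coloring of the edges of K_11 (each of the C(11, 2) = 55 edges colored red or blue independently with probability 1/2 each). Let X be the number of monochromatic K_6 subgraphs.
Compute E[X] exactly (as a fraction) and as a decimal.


Let X = Σ_S X_S over the C(11, 6) = 462 subsets S of size 6, where X_S = 1 if the K_6 on S is monochromatic.
For a fixed S, the K_6 on S has C(6, 2) = 15 edges. P[all 15 edges red] = (1/2)^15, and likewise for blue, so P[monochromatic] = 2·(1/2)^15 = 2^{1 − 15} = 1/16384.
By linearity of expectation: E[X] = C(11, 6) · 2^{1 − 15} = 462 · 1/16384 = 231/8192.
Numerically: E[X] ≈ 0.028.

E[X] = C(11,6)·2^(1−C(6,2)) = 231/8192 ≈ 0.028.


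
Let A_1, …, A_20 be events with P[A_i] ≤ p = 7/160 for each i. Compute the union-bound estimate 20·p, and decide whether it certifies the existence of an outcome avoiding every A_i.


Union bound: P[∪_{i=1}^{20} A_i] ≤ Σ_i P[A_i] ≤ 20·p = 20·(7/160) = 7/8.
Numerically: 7/8 ≈ 0.87500.
Is 7/8 < 1? YES.
Since P[∪ A_i] ≤ 7/8 < 1, the complement has P[∩ A_i^c] ≥ 1 − 7/8 = 1/8 > 0, so some outcome avoids every A_i.

20·p = 7/8 ≈ 0.87500; existence CERTIFIED by the union bound.
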